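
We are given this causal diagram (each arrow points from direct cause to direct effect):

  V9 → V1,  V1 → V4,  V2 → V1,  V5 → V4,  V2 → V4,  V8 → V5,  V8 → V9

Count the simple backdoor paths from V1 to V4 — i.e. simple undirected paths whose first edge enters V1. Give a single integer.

2

A backdoor path from V1 to V4 is any simple undirected path whose first edge points into V1 (i.e. leaves V1 via a parent).
Parents of V1: {V2, V9}.
Enumerating:
  P1: V1 <- V2 -> V4
  P2: V1 <- V9 <- V8 -> V5 -> V4
That exhausts the simple backdoor paths. Count: 2.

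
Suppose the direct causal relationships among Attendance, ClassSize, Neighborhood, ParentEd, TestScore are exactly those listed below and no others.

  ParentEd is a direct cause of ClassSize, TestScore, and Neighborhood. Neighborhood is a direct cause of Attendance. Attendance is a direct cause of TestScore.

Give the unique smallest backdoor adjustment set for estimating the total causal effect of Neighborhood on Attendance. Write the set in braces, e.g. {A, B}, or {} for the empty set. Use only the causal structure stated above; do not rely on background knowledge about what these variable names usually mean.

{}

Variables eligible for adjustment (non-descendants of Neighborhood, excluding Neighborhood and Attendance): {ClassSize, ParentEd}.
Backdoor paths from Neighborhood to Attendance:
  P1: Neighborhood <- ParentEd -> TestScore <- Attendance
Each backdoor path contains an unconditioned collider, so every path is already blocked with the empty conditioning set:
  P1: blocked at collider TestScore (neither it nor any descendant is in the conditioning set).
The empty set is therefore the unique smallest valid set.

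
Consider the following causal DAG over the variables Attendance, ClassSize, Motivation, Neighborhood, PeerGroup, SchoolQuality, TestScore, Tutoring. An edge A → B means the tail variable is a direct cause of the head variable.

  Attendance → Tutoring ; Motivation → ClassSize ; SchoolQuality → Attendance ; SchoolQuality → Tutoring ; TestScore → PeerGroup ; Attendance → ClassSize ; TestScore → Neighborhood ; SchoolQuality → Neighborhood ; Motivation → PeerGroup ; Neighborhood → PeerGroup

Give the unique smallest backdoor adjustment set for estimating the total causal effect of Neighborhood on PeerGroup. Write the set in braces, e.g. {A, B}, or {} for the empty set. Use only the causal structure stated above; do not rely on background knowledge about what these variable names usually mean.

Variables eligible for adjustment (non-descendants of Neighborhood, excluding Neighborhood and PeerGroup): {Attendance, ClassSize, Motivation, SchoolQuality, TestScore, Tutoring}.
Backdoor paths from Neighborhood to PeerGroup:
  P1: Neighborhood <- SchoolQuality -> Attendance -> ClassSize <- Motivation -> PeerGroup
  P2: Neighborhood <- SchoolQuality -> Tutoring <- Attendance -> ClassSize <- Motivation -> PeerGroup
  P3: Neighborhood <- TestScore -> PeerGroup
The empty set is not sufficient: P3 (Neighborhood <- TestScore -> PeerGroup) has no collider blocking it and no conditioned non-collider, so it is open.
Try {TestScore}:
  P1: blocked at collider ClassSize (neither it nor any descendant is in the conditioning set).
  P2: blocked at collider Tutoring (neither it nor any descendant is in the conditioning set).
  P3: blocked at fork node TestScore ∈ conditioning set.
{TestScore} contains no descendant of Neighborhood and blocks every backdoor path.
No other singleton works — e.g. {SchoolQuality} leaves P3 open — so {TestScore} is the unique smallest valid adjustment set.

{TestScore}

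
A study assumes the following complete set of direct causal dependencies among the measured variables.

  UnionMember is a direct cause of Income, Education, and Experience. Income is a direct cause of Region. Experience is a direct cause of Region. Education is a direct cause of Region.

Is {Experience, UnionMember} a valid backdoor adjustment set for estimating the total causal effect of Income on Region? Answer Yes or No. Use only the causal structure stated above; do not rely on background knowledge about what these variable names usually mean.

Yes

Backdoor paths from Income to Region (paths whose first edge points into Income):
  P1: Income <- UnionMember -> Education -> Region
  P2: Income <- UnionMember -> Experience -> Region
Condition 1 (no descendant of Income in the set): holds — descendants of Income are {Region}; none are in {Experience, UnionMember}.
Condition 2 (every backdoor path blocked by {Experience, UnionMember}):
  P1: blocked at fork node UnionMember ∈ conditioning set.
  P2: blocked at fork node UnionMember ∈ conditioning set.
{Experience, UnionMember} satisfies the backdoor criterion.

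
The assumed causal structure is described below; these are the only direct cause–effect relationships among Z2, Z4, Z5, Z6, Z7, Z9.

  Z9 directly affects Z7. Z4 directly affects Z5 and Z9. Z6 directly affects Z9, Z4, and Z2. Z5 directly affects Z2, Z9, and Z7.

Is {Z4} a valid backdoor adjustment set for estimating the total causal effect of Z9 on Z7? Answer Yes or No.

No

Backdoor paths from Z9 to Z7 (paths whose first edge points into Z9):
  P1: Z9 <- Z6 -> Z4 -> Z5 -> Z7
  P2: Z9 <- Z6 -> Z2 <- Z5 -> Z7
  P3: Z9 <- Z4 <- Z6 -> Z2 <- Z5 -> Z7
  P4: Z9 <- Z4 -> Z5 -> Z7
  P5: Z9 <- Z5 -> Z7
Condition 1 (no descendant of Z9 in the set): holds — descendants of Z9 are {Z7}; none are in {Z4}.
Condition 2 (every backdoor path blocked by {Z4}):
  P1: blocked at chain node Z4 ∈ conditioning set.
  P2: blocked at collider Z2 (neither it nor any descendant is in the conditioning set).
  P3: blocked at chain node Z4 ∈ conditioning set.
  P4: blocked at fork node Z4 ∈ conditioning set.
  P5: open — no interior node is in the conditioning set.
{Z4} does not satisfy the backdoor criterion.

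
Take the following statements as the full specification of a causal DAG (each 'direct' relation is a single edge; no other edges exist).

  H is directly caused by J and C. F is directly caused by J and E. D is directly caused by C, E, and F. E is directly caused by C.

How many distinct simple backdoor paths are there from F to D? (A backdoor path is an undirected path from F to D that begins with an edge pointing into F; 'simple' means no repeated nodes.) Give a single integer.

A backdoor path from F to D is any simple undirected path whose first edge points into F (i.e. leaves F via a parent).
Parents of F: {E, J}.
Enumerating:
  P1: F <- E <- C -> D
  P2: F <- E -> D
  P3: F <- J -> H <- C -> E -> D
  P4: F <- J -> H <- C -> D
That exhausts the simple backdoor paths. Count: 4.

4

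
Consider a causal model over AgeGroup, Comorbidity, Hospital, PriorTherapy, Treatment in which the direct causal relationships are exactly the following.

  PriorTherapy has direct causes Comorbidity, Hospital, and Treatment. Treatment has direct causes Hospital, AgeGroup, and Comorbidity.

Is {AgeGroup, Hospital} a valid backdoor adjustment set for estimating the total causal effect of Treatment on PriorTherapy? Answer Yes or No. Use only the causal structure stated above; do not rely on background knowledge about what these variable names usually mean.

No

Backdoor paths from Treatment to PriorTherapy (paths whose first edge points into Treatment):
  P1: Treatment <- Hospital -> PriorTherapy
  P2: Treatment <- Comorbidity -> PriorTherapy
Condition 1 (no descendant of Treatment in the set): holds — descendants of Treatment are {PriorTherapy}; none are in {AgeGroup, Hospital}.
Condition 2 (every backdoor path blocked by {AgeGroup, Hospital}):
  P1: blocked at fork node Hospital ∈ conditioning set.
  P2: open — no interior node is in the conditioning set.
{AgeGroup, Hospital} does not satisfy the backdoor criterion.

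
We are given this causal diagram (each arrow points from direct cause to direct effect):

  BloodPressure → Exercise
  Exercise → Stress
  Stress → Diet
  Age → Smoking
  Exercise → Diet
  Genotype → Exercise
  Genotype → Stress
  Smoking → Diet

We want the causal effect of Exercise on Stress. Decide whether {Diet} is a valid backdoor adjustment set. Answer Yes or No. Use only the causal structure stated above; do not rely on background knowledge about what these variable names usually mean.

No

Backdoor paths from Exercise to Stress (paths whose first edge points into Exercise):
  P1: Exercise <- Genotype -> Stress
Condition 1 (no descendant of Exercise in the set): FAILS — Diet is a descendant of Exercise.
Condition 2 (every backdoor path blocked by {Diet}):
  P1: open — no interior node is in the conditioning set.
{Diet} does not satisfy the backdoor criterion.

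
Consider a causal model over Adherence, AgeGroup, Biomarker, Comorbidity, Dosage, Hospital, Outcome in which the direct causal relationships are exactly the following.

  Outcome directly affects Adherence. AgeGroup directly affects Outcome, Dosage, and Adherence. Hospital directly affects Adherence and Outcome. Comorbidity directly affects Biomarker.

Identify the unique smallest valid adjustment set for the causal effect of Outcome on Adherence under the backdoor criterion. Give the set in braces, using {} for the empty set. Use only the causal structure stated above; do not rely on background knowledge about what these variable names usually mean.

Variables eligible for adjustment (non-descendants of Outcome, excluding Outcome and Adherence): {AgeGroup, Biomarker, Comorbidity, Dosage, Hospital}.
Backdoor paths from Outcome to Adherence:
  P1: Outcome <- AgeGroup -> Adherence
  P2: Outcome <- Hospital -> Adherence
The empty set is not sufficient: P1 (Outcome <- AgeGroup -> Adherence) has no collider blocking it and no conditioned non-collider, so it is open.
Try {AgeGroup, Hospital}:
  P1: blocked at fork node AgeGroup ∈ conditioning set.
  P2: blocked at fork node Hospital ∈ conditioning set.
{AgeGroup, Hospital} contains no descendant of Outcome and blocks every backdoor path.
Every element of {AgeGroup, Hospital} is needed (dropping AgeGroup leaves P1 open; dropping Hospital leaves P2 open), so no proper subset is valid.
Among all size-2 subsets of the eligible variables, only {AgeGroup, Hospital} blocks every backdoor path, so it is the unique smallest valid adjustment set.

{AgeGroup, Hospital}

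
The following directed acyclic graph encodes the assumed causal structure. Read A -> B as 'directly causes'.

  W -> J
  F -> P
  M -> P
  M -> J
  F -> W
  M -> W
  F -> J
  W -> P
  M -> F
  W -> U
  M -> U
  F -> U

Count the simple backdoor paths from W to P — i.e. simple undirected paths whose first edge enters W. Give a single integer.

8

A backdoor path from W to P is any simple undirected path whose first edge points into W (i.e. leaves W via a parent).
Parents of W: {F, M}.
Enumerating:
  P1: W <- M -> F -> P
  P2: W <- M -> J <- F -> P
  P3: W <- M -> U <- F -> P
  P4: W <- M -> P
  P5: W <- F <- M -> P
  P6: W <- F -> J <- M -> P
  P7: W <- F -> U <- M -> P
  P8: W <- F -> P
That exhausts the simple backdoor paths. Count: 8.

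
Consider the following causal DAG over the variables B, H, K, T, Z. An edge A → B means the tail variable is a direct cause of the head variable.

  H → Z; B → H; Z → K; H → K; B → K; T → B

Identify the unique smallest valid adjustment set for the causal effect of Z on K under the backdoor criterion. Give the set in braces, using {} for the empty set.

{H}

Variables eligible for adjustment (non-descendants of Z, excluding Z and K): {B, H, T}.
Backdoor paths from Z to K:
  P1: Z <- H <- B -> K
  P2: Z <- H -> K
The empty set is not sufficient: P1 (Z <- H <- B -> K) has no collider blocking it and no conditioned non-collider, so it is open.
Try {H}:
  P1: blocked at chain node H ∈ conditioning set.
  P2: blocked at fork node H ∈ conditioning set.
{H} contains no descendant of Z and blocks every backdoor path.
No other singleton works — e.g. {T} leaves P1 open — so {H} is the unique smallest valid adjustment set.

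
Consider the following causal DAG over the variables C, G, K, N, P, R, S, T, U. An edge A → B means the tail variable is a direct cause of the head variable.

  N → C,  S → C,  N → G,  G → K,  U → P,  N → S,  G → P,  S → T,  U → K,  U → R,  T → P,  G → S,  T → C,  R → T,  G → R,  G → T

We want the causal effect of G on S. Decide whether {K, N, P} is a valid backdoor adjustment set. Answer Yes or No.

No

Backdoor paths from G to S (paths whose first edge points into G):
  P1: G <- N -> S
  P2: G <- N -> C <- S
  P3: G <- N -> C <- T <- S
Condition 1 (no descendant of G in the set): FAILS — K and P are descendants of G.
Condition 2 (every backdoor path blocked by {K, N, P}):
  P1: blocked at fork node N ∈ conditioning set.
  P2: blocked at fork node N ∈ conditioning set.
  P3: blocked at fork node N ∈ conditioning set.
{K, N, P} does not satisfy the backdoor criterion.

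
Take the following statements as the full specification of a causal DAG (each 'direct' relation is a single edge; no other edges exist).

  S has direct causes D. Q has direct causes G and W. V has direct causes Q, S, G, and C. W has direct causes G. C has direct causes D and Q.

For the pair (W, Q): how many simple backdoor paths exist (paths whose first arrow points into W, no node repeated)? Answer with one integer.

A backdoor path from W to Q is any simple undirected path whose first edge points into W (i.e. leaves W via a parent).
Parents of W: {G}.
Enumerating:
  P1: W <- G -> Q
  P2: W <- G -> V <- Q
  P3: W <- G -> V <- S <- D -> C <- Q
  P4: W <- G -> V <- C <- Q
That exhausts the simple backdoor paths. Count: 4.

4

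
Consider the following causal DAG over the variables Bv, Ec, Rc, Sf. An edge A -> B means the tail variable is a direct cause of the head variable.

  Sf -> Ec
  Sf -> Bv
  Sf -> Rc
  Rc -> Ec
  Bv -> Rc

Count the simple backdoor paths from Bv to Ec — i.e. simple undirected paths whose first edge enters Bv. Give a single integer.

2

A backdoor path from Bv to Ec is any simple undirected path whose first edge points into Bv (i.e. leaves Bv via a parent).
Parents of Bv: {Sf}.
Enumerating:
  P1: Bv <- Sf -> Rc -> Ec
  P2: Bv <- Sf -> Ec
That exhausts the simple backdoor paths. Count: 2.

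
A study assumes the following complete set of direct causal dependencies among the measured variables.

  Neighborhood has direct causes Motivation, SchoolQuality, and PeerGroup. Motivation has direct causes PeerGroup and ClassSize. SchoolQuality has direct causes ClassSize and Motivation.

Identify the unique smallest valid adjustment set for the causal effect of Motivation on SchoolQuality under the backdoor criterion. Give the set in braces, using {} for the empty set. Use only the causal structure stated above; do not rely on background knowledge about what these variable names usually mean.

Variables eligible for adjustment (non-descendants of Motivation, excluding Motivation and SchoolQuality): {ClassSize, PeerGroup}.
Backdoor paths from Motivation to SchoolQuality:
  P1: Motivation <- PeerGroup -> Neighborhood <- SchoolQuality
  P2: Motivation <- ClassSize -> SchoolQuality
The empty set is not sufficient: P2 (Motivation <- ClassSize -> SchoolQuality) has no collider blocking it and no conditioned non-collider, so it is open.
Try {ClassSize}:
  P1: blocked at collider Neighborhood (neither it nor any descendant is in the conditioning set).
  P2: blocked at fork node ClassSize ∈ conditioning set.
{ClassSize} contains no descendant of Motivation and blocks every backdoor path.
No other singleton works — e.g. {PeerGroup} leaves P2 open — so {ClassSize} is the unique smallest valid adjustment set.

{ClassSize}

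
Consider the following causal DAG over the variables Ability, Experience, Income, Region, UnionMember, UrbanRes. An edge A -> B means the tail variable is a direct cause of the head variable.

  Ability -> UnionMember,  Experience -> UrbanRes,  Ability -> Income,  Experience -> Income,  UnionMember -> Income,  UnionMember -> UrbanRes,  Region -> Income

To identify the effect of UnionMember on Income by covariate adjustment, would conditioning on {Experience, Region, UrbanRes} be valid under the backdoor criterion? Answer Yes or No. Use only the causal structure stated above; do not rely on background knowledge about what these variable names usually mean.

No

Backdoor paths from UnionMember to Income (paths whose first edge points into UnionMember):
  P1: UnionMember <- Ability -> Income
Condition 1 (no descendant of UnionMember in the set): FAILS — UrbanRes is a descendant of UnionMember.
Condition 2 (every backdoor path blocked by {Experience, Region, UrbanRes}):
  P1: open — no interior node is in the conditioning set.
{Experience, Region, UrbanRes} does not satisfy the backdoor criterion.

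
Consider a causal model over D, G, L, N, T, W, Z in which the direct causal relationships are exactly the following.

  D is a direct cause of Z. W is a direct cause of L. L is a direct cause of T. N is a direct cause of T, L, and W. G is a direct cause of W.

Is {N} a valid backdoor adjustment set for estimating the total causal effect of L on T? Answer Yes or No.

Yes

Backdoor paths from L to T (paths whose first edge points into L):
  P1: L <- N -> T
  P2: L <- W <- N -> T
Condition 1 (no descendant of L in the set): holds — descendants of L are {T}; none are in {N}.
Condition 2 (every backdoor path blocked by {N}):
  P1: blocked at fork node N ∈ conditioning set.
  P2: blocked at fork node N ∈ conditioning set.
{N} satisfies the backdoor criterion.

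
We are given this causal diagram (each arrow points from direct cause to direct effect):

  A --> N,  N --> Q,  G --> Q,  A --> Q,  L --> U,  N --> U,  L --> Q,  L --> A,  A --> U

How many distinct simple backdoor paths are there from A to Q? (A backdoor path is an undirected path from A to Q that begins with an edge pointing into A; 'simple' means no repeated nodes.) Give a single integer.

A backdoor path from A to Q is any simple undirected path whose first edge points into A (i.e. leaves A via a parent).
Parents of A: {L}.
Enumerating:
  P1: A <- L -> U <- N -> Q
  P2: A <- L -> Q
That exhausts the simple backdoor paths. Count: 2.

2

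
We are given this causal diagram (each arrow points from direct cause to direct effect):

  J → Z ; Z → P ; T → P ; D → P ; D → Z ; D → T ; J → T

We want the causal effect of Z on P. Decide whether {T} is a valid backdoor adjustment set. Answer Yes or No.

No

Backdoor paths from Z to P (paths whose first edge points into Z):
  P1: Z <- J -> T <- D -> P
  P2: Z <- J -> T -> P
  P3: Z <- D -> T -> P
  P4: Z <- D -> P
Condition 1 (no descendant of Z in the set): holds — descendants of Z are {P}; none are in {T}.
Condition 2 (every backdoor path blocked by {T}):
  P1: open — collider(s) T are conditioned on (or have a conditioned descendant) and no non-collider on the path is in the set.
  P2: blocked at chain node T ∈ conditioning set.
  P3: blocked at chain node T ∈ conditioning set.
  P4: open — no interior node is in the conditioning set.
{T} does not satisfy the backdoor criterion.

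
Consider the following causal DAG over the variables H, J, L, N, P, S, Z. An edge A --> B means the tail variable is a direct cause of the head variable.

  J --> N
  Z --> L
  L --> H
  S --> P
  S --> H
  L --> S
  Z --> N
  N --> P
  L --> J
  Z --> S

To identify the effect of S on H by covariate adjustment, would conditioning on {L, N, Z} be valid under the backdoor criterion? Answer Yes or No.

Backdoor paths from S to H (paths whose first edge points into S):
  P1: S <- Z -> L -> H
  P2: S <- Z -> N <- J <- L -> H
  P3: S <- L -> H
Condition 1 (no descendant of S in the set): holds — descendants of S are {H, P}; none are in {L, N, Z}.
Condition 2 (every backdoor path blocked by {L, N, Z}):
  P1: blocked at fork node Z ∈ conditioning set.
  P2: blocked at fork node Z ∈ conditioning set.
  P3: blocked at fork node L ∈ conditioning set.
{L, N, Z} satisfies the backdoor criterion.

Yes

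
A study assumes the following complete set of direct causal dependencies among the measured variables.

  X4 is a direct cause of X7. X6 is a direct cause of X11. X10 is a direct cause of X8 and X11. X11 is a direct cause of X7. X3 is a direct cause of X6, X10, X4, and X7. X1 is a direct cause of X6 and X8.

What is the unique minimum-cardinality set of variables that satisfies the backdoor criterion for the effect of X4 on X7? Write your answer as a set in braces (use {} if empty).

Variables eligible for adjustment (non-descendants of X4, excluding X4 and X7): {X1, X10, X11, X3, X6, X8}.
Backdoor paths from X4 to X7:
  P1: X4 <- X3 -> X6 <- X1 -> X8 <- X10 -> X11 -> X7
  P2: X4 <- X3 -> X6 -> X11 -> X7
  P3: X4 <- X3 -> X10 -> X11 -> X7
  P4: X4 <- X3 -> X10 -> X8 <- X1 -> X6 -> X11 -> X7
  P5: X4 <- X3 -> X7
The empty set is not sufficient: P2 (X4 <- X3 -> X6 -> X11 -> X7) has no collider blocking it and no conditioned non-collider, so it is open.
Try {X3}:
  P1: blocked at fork node X3 ∈ conditioning set.
  P2: blocked at fork node X3 ∈ conditioning set.
  P3: blocked at fork node X3 ∈ conditioning set.
  P4: blocked at fork node X3 ∈ conditioning set.
  P5: blocked at fork node X3 ∈ conditioning set.
{X3} contains no descendant of X4 and blocks every backdoor path.
No other singleton works — e.g. {X1} leaves P2 open — so {X3} is the unique smallest valid adjustment set.

{X3}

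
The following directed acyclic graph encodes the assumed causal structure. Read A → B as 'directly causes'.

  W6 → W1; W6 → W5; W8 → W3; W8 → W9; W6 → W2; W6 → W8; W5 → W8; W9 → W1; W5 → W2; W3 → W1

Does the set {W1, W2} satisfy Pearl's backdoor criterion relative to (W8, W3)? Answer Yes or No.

Backdoor paths from W8 to W3 (paths whose first edge points into W8):
  P1: W8 <- W6 -> W1 <- W3
  P2: W8 <- W5 <- W6 -> W1 <- W3
  P3: W8 <- W5 -> W2 <- W6 -> W1 <- W3
Condition 1 (no descendant of W8 in the set): FAILS — W1 is a descendant of W8.
Condition 2 (every backdoor path blocked by {W1, W2}):
  P1: open — collider(s) W1 are conditioned on (or have a conditioned descendant) and no non-collider on the path is in the set.
  P2: open — collider(s) W1 are conditioned on (or have a conditioned descendant) and no non-collider on the path is in the set.
  P3: open — collider(s) W2, W1 are conditioned on (or have a conditioned descendant) and no non-collider on the path is in the set.
{W1, W2} does not satisfy the backdoor criterion.

No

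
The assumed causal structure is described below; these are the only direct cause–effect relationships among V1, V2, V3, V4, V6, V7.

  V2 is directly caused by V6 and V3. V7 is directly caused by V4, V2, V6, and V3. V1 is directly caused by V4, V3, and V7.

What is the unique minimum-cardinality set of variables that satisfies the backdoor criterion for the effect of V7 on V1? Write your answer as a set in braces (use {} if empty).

Variables eligible for adjustment (non-descendants of V7, excluding V7 and V1): {V2, V3, V4, V6}.
Backdoor paths from V7 to V1:
  P1: V7 <- V6 -> V2 <- V3 -> V1
  P2: V7 <- V3 -> V1
  P3: V7 <- V2 <- V3 -> V1
  P4: V7 <- V4 -> V1
The empty set is not sufficient: P2 (V7 <- V3 -> V1) has no collider blocking it and no conditioned non-collider, so it is open.
Try {V3, V4}:
  P1: blocked at collider V2 (neither it nor any descendant is in the conditioning set).
  P2: blocked at fork node V3 ∈ conditioning set.
  P3: blocked at fork node V3 ∈ conditioning set.
  P4: blocked at fork node V4 ∈ conditioning set.
{V3, V4} contains no descendant of V7 and blocks every backdoor path.
Every element of {V3, V4} is needed (dropping V3 leaves P2 open; dropping V4 leaves P4 open), so no proper subset is valid.
Among all size-2 subsets of the eligible variables, only {V3, V4} blocks every backdoor path, so it is the unique smallest valid adjustment set.

{V3, V4}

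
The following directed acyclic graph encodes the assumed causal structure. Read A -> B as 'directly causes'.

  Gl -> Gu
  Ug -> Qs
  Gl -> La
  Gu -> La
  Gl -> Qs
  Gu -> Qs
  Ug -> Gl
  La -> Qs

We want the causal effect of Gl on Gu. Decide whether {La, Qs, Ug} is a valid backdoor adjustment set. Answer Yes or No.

Backdoor paths from Gl to Gu (paths whose first edge points into Gl):
  P1: Gl <- Ug -> Qs <- Gu
  P2: Gl <- Ug -> Qs <- La <- Gu
Condition 1 (no descendant of Gl in the set): FAILS — La and Qs are descendants of Gl.
Condition 2 (every backdoor path blocked by {La, Qs, Ug}):
  P1: blocked at fork node Ug ∈ conditioning set.
  P2: blocked at fork node Ug ∈ conditioning set.
{La, Qs, Ug} does not satisfy the backdoor criterion.

No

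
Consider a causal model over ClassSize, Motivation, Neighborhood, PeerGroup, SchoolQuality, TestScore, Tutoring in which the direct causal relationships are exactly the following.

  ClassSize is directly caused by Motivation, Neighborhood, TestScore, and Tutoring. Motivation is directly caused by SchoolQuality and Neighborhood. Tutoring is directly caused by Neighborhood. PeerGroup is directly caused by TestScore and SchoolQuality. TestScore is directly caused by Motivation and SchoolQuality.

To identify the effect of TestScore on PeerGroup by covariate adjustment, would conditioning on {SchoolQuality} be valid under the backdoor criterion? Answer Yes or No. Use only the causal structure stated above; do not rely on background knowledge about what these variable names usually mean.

Backdoor paths from TestScore to PeerGroup (paths whose first edge points into TestScore):
  P1: TestScore <- SchoolQuality -> PeerGroup
  P2: TestScore <- Motivation <- SchoolQuality -> PeerGroup
Condition 1 (no descendant of TestScore in the set): holds — descendants of TestScore are {ClassSize, PeerGroup}; none are in {SchoolQuality}.
Condition 2 (every backdoor path blocked by {SchoolQuality}):
  P1: blocked at fork node SchoolQuality ∈ conditioning set.
  P2: blocked at fork node SchoolQuality ∈ conditioning set.
{SchoolQuality} satisfies the backdoor criterion.

Yes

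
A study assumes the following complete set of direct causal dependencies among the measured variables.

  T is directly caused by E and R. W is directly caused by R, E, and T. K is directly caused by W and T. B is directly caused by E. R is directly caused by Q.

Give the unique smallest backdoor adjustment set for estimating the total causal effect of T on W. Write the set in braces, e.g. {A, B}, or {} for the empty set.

{E, R}

Variables eligible for adjustment (non-descendants of T, excluding T and W): {B, E, Q, R}.
Backdoor paths from T to W:
  P1: T <- E -> W
  P2: T <- R -> W
The empty set is not sufficient: P1 (T <- E -> W) has no collider blocking it and no conditioned non-collider, so it is open.
Try {E, R}:
  P1: blocked at fork node E ∈ conditioning set.
  P2: blocked at fork node R ∈ conditioning set.
{E, R} contains no descendant of T and blocks every backdoor path.
Every element of {E, R} is needed (dropping E leaves P1 open; dropping R leaves P2 open), so no proper subset is valid.
Among all size-2 subsets of the eligible variables, only {E, R} blocks every backdoor path, so it is the unique smallest valid adjustment set.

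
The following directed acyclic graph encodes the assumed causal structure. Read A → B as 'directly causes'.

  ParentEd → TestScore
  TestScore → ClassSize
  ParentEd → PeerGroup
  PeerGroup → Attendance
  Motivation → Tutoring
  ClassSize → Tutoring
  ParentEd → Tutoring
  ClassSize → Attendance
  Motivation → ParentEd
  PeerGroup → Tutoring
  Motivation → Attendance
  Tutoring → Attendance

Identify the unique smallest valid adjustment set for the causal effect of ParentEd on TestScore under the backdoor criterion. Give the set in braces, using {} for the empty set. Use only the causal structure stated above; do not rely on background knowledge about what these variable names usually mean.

Variables eligible for adjustment (non-descendants of ParentEd, excluding ParentEd and TestScore): {Motivation}.
Backdoor paths from ParentEd to TestScore:
  P1: ParentEd <- Motivation -> Tutoring <- PeerGroup -> Attendance <- ClassSize <- TestScore
  P2: ParentEd <- Motivation -> Tutoring <- ClassSize <- TestScore
  P3: ParentEd <- Motivation -> Tutoring -> Attendance <- ClassSize <- TestScore
  P4: ParentEd <- Motivation -> Attendance <- PeerGroup -> Tutoring <- ClassSize <- TestScore
  P5: ParentEd <- Motivation -> Attendance <- ClassSize <- TestScore
  P6: ParentEd <- Motivation -> Attendance <- Tutoring <- ClassSize <- TestScore
Each backdoor path contains an unconditioned collider, so every path is already blocked with the empty conditioning set:
  P1: blocked at collider Tutoring (neither it nor any descendant is in the conditioning set).
  P2: blocked at collider Tutoring (neither it nor any descendant is in the conditioning set).
  P3: blocked at collider Attendance (neither it nor any descendant is in the conditioning set).
  P4: blocked at collider Attendance (neither it nor any descendant is in the conditioning set).
  P5: blocked at collider Attendance (neither it nor any descendant is in the conditioning set).
  P6: blocked at collider Attendance (neither it nor any descendant is in the conditioning set).
The empty set is therefore the unique smallest valid set.

{}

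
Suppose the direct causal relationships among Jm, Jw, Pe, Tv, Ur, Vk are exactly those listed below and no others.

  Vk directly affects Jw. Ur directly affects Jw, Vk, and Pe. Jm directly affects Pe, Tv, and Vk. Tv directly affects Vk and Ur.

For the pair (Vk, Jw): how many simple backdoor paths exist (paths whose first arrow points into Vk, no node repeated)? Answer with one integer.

5

A backdoor path from Vk to Jw is any simple undirected path whose first edge points into Vk (i.e. leaves Vk via a parent).
Parents of Vk: {Jm, Tv, Ur}.
Enumerating:
  P1: Vk <- Jm -> Tv -> Ur -> Jw
  P2: Vk <- Jm -> Pe <- Ur -> Jw
  P3: Vk <- Tv <- Jm -> Pe <- Ur -> Jw
  P4: Vk <- Tv -> Ur -> Jw
  P5: Vk <- Ur -> Jw
That exhausts the simple backdoor paths. Count: 5.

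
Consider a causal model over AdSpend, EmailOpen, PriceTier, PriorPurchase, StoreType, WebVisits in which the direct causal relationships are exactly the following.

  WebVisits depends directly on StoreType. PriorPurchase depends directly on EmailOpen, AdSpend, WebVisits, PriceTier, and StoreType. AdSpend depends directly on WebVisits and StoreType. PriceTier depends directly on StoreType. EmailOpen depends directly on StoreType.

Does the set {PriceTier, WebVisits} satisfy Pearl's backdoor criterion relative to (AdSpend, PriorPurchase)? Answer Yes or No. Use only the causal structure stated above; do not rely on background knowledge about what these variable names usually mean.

Backdoor paths from AdSpend to PriorPurchase (paths whose first edge points into AdSpend):
  P1: AdSpend <- StoreType -> PriceTier -> PriorPurchase
  P2: AdSpend <- StoreType -> WebVisits -> PriorPurchase
  P3: AdSpend <- StoreType -> EmailOpen -> PriorPurchase
  P4: AdSpend <- StoreType -> PriorPurchase
  P5: AdSpend <- WebVisits <- StoreType -> PriceTier -> PriorPurchase
  P6: AdSpend <- WebVisits <- StoreType -> EmailOpen -> PriorPurchase
  P7: AdSpend <- WebVisits <- StoreType -> PriorPurchase
  P8: AdSpend <- WebVisits -> PriorPurchase
Condition 1 (no descendant of AdSpend in the set): holds — descendants of AdSpend are {PriorPurchase}; none are in {PriceTier, WebVisits}.
Condition 2 (every backdoor path blocked by {PriceTier, WebVisits}):
  P1: blocked at chain node PriceTier ∈ conditioning set.
  P2: blocked at chain node WebVisits ∈ conditioning set.
  P3: open — no interior node is in the conditioning set.
  P4: open — no interior node is in the conditioning set.
  P5: blocked at chain node WebVisits ∈ conditioning set.
  P6: blocked at chain node WebVisits ∈ conditioning set.
  P7: blocked at chain node WebVisits ∈ conditioning set.
  P8: blocked at fork node WebVisits ∈ conditioning set.
{PriceTier, WebVisits} does not satisfy the backdoor criterion.

No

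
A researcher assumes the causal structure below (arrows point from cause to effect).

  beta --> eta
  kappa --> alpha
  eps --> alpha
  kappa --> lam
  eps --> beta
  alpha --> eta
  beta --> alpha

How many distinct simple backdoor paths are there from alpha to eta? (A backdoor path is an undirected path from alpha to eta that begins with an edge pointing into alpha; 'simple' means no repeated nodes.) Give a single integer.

A backdoor path from alpha to eta is any simple undirected path whose first edge points into alpha (i.e. leaves alpha via a parent).
Parents of alpha: {beta, eps, kappa}.
Enumerating:
  P1: alpha <- eps -> beta -> eta
  P2: alpha <- beta -> eta
That exhausts the simple backdoor paths. Count: 2.

2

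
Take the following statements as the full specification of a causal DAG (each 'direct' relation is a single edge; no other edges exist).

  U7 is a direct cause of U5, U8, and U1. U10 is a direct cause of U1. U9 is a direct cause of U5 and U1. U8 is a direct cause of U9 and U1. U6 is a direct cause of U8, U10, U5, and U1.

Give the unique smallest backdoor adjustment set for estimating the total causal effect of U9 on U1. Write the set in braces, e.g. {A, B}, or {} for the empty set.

{U8}

Variables eligible for adjustment (non-descendants of U9, excluding U9 and U1): {U10, U6, U7, U8}.
Backdoor paths from U9 to U1:
  P1: U9 <- U8 <- U7 -> U5 <- U6 -> U10 -> U1
  P2: U9 <- U8 <- U7 -> U5 <- U6 -> U1
  P3: U9 <- U8 <- U7 -> U1
  P4: U9 <- U8 <- U6 -> U10 -> U1
  P5: U9 <- U8 <- U6 -> U5 <- U7 -> U1
  P6: U9 <- U8 <- U6 -> U1
  P7: U9 <- U8 -> U1
The empty set is not sufficient: P3 (U9 <- U8 <- U7 -> U1) has no collider blocking it and no conditioned non-collider, so it is open.
Try {U8}:
  P1: blocked at chain node U8 ∈ conditioning set.
  P2: blocked at chain node U8 ∈ conditioning set.
  P3: blocked at chain node U8 ∈ conditioning set.
  P4: blocked at chain node U8 ∈ conditioning set.
  P5: blocked at chain node U8 ∈ conditioning set.
  P6: blocked at chain node U8 ∈ conditioning set.
  P7: blocked at fork node U8 ∈ conditioning set.
{U8} contains no descendant of U9 and blocks every backdoor path.
No other singleton works — e.g. {U7} leaves P4 open — so {U8} is the unique smallest valid adjustment set.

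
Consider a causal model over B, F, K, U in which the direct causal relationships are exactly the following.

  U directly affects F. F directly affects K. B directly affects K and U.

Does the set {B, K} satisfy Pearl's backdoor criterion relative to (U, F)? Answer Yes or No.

No

Backdoor paths from U to F (paths whose first edge points into U):
  P1: U <- B -> K <- F
Condition 1 (no descendant of U in the set): FAILS — K is a descendant of U.
Condition 2 (every backdoor path blocked by {B, K}):
  P1: blocked at fork node B ∈ conditioning set.
{B, K} does not satisfy the backdoor criterion.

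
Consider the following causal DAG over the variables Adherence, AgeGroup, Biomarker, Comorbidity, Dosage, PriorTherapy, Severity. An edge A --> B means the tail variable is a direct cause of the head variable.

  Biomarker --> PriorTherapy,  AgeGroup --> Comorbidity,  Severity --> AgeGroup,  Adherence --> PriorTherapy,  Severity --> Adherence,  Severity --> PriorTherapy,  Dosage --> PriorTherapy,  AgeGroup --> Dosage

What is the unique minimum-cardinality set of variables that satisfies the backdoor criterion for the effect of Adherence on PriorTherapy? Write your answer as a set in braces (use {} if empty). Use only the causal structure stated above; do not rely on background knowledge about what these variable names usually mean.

Variables eligible for adjustment (non-descendants of Adherence, excluding Adherence and PriorTherapy): {AgeGroup, Biomarker, Comorbidity, Dosage, Severity}.
Backdoor paths from Adherence to PriorTherapy:
  P1: Adherence <- Severity -> AgeGroup -> Dosage -> PriorTherapy
  P2: Adherence <- Severity -> PriorTherapy
The empty set is not sufficient: P1 (Adherence <- Severity -> AgeGroup -> Dosage -> PriorTherapy) has no collider blocking it and no conditioned non-collider, so it is open.
Try {Severity}:
  P1: blocked at fork node Severity ∈ conditioning set.
  P2: blocked at fork node Severity ∈ conditioning set.
{Severity} contains no descendant of Adherence and blocks every backdoor path.
No other singleton works — e.g. {AgeGroup} leaves P2 open — so {Severity} is the unique smallest valid adjustment set.

{Severity}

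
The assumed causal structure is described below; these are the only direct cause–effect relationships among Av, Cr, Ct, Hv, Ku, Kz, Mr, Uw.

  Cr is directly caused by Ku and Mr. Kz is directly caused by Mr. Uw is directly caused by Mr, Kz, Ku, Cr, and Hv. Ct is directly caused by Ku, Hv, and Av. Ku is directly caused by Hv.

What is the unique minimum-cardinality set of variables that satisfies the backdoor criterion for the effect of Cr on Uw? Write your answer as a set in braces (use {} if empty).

{Ku, Mr}

Variables eligible for adjustment (non-descendants of Cr, excluding Cr and Uw): {Av, Ct, Hv, Ku, Kz, Mr}.
Backdoor paths from Cr to Uw:
  P1: Cr <- Mr -> Kz -> Uw
  P2: Cr <- Mr -> Uw
  P3: Cr <- Ku <- Hv -> Uw
  P4: Cr <- Ku -> Ct <- Hv -> Uw
  P5: Cr <- Ku -> Uw
The empty set is not sufficient: P1 (Cr <- Mr -> Kz -> Uw) has no collider blocking it and no conditioned non-collider, so it is open.
Try {Ku, Mr}:
  P1: blocked at fork node Mr ∈ conditioning set.
  P2: blocked at fork node Mr ∈ conditioning set.
  P3: blocked at chain node Ku ∈ conditioning set.
  P4: blocked at fork node Ku ∈ conditioning set.
  P5: blocked at fork node Ku ∈ conditioning set.
{Ku, Mr} contains no descendant of Cr and blocks every backdoor path.
Every element of {Ku, Mr} is needed (dropping Ku leaves P3 open; dropping Mr leaves P1 open), so no proper subset is valid.
Among all size-2 subsets of the eligible variables, only {Ku, Mr} blocks every backdoor path, so it is the unique smallest valid adjustment set.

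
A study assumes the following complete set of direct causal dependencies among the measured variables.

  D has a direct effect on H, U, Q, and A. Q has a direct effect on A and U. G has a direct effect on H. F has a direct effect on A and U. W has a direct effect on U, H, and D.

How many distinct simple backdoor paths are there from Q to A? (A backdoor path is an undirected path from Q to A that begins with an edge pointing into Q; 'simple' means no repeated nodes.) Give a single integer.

A backdoor path from Q to A is any simple undirected path whose first edge points into Q (i.e. leaves Q via a parent).
Parents of Q: {D}.
Enumerating:
  P1: Q <- D <- W -> U <- F -> A
  P2: Q <- D -> U <- F -> A
  P3: Q <- D -> H <- W -> U <- F -> A
  P4: Q <- D -> A
That exhausts the simple backdoor paths. Count: 4.

4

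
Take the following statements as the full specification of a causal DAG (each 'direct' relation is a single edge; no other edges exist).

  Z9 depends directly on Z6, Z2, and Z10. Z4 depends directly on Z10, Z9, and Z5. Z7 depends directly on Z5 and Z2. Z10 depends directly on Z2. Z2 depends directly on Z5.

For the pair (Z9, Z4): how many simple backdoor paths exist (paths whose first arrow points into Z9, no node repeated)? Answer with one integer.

6

A backdoor path from Z9 to Z4 is any simple undirected path whose first edge points into Z9 (i.e. leaves Z9 via a parent).
Parents of Z9: {Z10, Z2, Z6}.
Enumerating:
  P1: Z9 <- Z2 <- Z5 -> Z4
  P2: Z9 <- Z2 -> Z10 -> Z4
  P3: Z9 <- Z2 -> Z7 <- Z5 -> Z4
  P4: Z9 <- Z10 <- Z2 <- Z5 -> Z4
  P5: Z9 <- Z10 <- Z2 -> Z7 <- Z5 -> Z4
  P6: Z9 <- Z10 -> Z4
That exhausts the simple backdoor paths. Count: 6.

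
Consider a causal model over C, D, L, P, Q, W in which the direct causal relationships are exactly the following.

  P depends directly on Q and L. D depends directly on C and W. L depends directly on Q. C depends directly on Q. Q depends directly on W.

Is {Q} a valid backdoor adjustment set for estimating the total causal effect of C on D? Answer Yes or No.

Backdoor paths from C to D (paths whose first edge points into C):
  P1: C <- Q <- W -> D
Condition 1 (no descendant of C in the set): holds — descendants of C are {D}; none are in {Q}.
Condition 2 (every backdoor path blocked by {Q}):
  P1: blocked at chain node Q ∈ conditioning set.
{Q} satisfies the backdoor criterion.

Yes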